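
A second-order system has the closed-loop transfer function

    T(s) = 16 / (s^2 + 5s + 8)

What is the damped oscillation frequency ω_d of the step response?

ω_d ≈ 1.323 rad/s

Comparing s^2 + 5s + 8 to s^2 + 2ζωₙs + ωₙ²: ωₙ = √8 ≈ 2.828 rad/s and ζ = 5/(2·√8) ≈ 0.8839.
ζωₙ = 5/2 = 2.5, so ω_d = ωₙ√(1−ζ²) = √(ωₙ² − (ζωₙ)²) = √(8 − 2.5²) = √1.75 ≈ 1.323 rad/s.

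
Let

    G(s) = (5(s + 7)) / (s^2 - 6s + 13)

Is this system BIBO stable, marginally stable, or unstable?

The denominator s^2 - 6s + 13 factors as (s^2 - 6s + 13), giving poles at s = 3 + 2j, 3 - 2j.
Since the pole(s) at s = 3 ± 2j lie in the right half-plane, the system is unstable.

unstable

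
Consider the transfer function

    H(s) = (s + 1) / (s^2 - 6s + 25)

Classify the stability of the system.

unstable

The denominator s^2 - 6s + 25 factors as (s^2 - 6s + 25), giving poles at s = 3 ± 4j.
Since the pole(s) at s = 3 ± 4j lie in the right half-plane, the system is unstable.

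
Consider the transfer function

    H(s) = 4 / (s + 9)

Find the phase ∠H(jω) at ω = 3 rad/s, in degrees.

∠H(j3) ≈ -18.43°

At s = j3: numerator = 4, denominator = 9 + j3.
∠H = ∠num − ∠den = 0° − (18.435°) = -18.43°.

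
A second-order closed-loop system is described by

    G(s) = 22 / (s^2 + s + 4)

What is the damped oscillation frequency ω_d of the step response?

ω_d ≈ 1.936 rad/s

Comparing s^2 + s + 4 to s^2 + 2ζωₙs + ωₙ²: ωₙ = 2 rad/s and ζ = 1/(2·2) = 0.25.
ζωₙ = 1/2 = 0.5, so ω_d = ωₙ√(1−ζ²) = √(ωₙ² − (ζωₙ)²) = √(4 − 0.5²) = √3.75 ≈ 1.936 rad/s.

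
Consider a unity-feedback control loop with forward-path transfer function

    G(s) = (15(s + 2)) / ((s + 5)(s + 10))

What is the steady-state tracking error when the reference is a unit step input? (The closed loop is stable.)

e_ss = 0.6250

G(s) has no poles at the origin.
This is a Type 0 system. Kp = lim_{s→0} G(s) = 30/50 = 3/5.
e_ss = 1/(1 + Kp) = 1/(1 + 3/5) = 5/8 ≈ 0.6250.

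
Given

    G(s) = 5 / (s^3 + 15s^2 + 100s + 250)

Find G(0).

Set s = 0: G(0) = (5) / (250) = 1/50.

G(0) = 1/50 ≈ 0.02000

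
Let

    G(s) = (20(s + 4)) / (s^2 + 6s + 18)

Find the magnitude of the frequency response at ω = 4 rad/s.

|G(j4)| ≈ 4.698

Substitute s = j4: numerator = 80 + j80, denominator = 2 + j24.
|G(j4)| = |80 + j80| / |2 + j24| = 113.14 / 24.083 ≈ 4.698.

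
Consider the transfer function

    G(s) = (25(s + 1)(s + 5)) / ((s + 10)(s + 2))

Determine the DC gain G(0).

At s = 0 each factor (s + a) contributes a and each (s^2 + bs + c) contributes c.
G(0) = 25·(1) · (5) / ((10) · (2)) = 125/20 = 25/4.

G(0) = 25/4 ≈ 6.250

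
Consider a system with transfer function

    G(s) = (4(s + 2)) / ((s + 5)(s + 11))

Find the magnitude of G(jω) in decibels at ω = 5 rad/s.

|G(j5)|_dB ≈ -12.0 dB

Substitute s = j5: numerator = 8 + j20, denominator = 30 + j80.
|G(j5)| = |8 + j20| / |30 + j80| = 21.541 / 85.440 ≈ 0.2521.
In decibels: 20·log₁₀(0.2521) ≈ -12.0 dB.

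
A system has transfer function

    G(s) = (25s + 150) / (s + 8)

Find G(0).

G(0) = 75/4 ≈ 18.75

Set s = 0: G(0) = (150) / (8) = 75/4.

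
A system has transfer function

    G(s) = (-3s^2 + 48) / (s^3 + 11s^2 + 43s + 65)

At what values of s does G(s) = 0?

s = 4, -4

Set the numerator to zero: -3s^2 + 48 = 0, i.e. -3·(s^2 - 16) = 0.
Factoring: (s - 4)(s + 4) = 0.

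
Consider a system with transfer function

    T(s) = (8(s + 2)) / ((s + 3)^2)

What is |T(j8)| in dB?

|T(j8)|_dB ≈ -0.880 dB

Substitute s = j8: numerator = 16 + j64, denominator = -55 + j48.
|T(j8)| = |16 + j64| / |-55 + j48| = 65.970 / 73 ≈ 0.9037.
In decibels: 20·log₁₀(0.9037) ≈ -0.880 dB.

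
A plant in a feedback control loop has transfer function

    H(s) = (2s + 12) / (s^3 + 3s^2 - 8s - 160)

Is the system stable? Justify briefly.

unstable

The denominator s^3 + 3s^2 - 8s - 160 factors as (s^2 + 8s + 32)(s - 5), giving poles at s = -4 ± 4j, 5.
Since the pole(s) at s = 5 lie in the right half-plane, the system is unstable.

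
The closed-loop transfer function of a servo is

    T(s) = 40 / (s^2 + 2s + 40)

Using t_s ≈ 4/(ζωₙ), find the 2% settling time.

Comparing s^2 + 2s + 40 to s^2 + 2ζωₙs + ωₙ²: ωₙ = √40 ≈ 6.325 rad/s and ζ = 2/(2·√40) ≈ 0.1581.
ζωₙ = 2/2 = 1, so t_s ≈ 4/(ζωₙ) = 4/1 = 4 s.

t_s ≈ 4 s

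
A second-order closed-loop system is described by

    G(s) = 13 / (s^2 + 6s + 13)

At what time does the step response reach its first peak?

t_p ≈ 1.571 s

Comparing s^2 + 6s + 13 to s^2 + 2ζωₙs + ωₙ²: ωₙ = √13 ≈ 3.606 rad/s and ζ = 6/(2·√13) ≈ 0.8321.
ζωₙ = 6/2 = 3, so ω_d = ωₙ√(1−ζ²) = √(ωₙ² − (ζωₙ)²) = √(13 − 3²) = √4 = 2 rad/s.
t_p = π/ω_d = π/2 ≈ 1.571 s.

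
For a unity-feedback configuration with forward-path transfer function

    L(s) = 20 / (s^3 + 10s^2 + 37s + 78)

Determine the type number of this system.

The denominator has no factor of s at the origin — no free integrator — so this is a Type 0 system.

Type 0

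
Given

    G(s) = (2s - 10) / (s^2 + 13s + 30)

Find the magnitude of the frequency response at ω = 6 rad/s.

|G(j6)| ≈ 0.1997

Substitute s = j6: numerator = -10 + j12, denominator = -6 + j78.
|G(j6)| = |-10 + j12| / |-6 + j78| = 15.620 / 78.230 ≈ 0.1997.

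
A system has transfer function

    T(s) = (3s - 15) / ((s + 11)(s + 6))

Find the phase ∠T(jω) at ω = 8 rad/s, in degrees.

∠T(j8) ≈ 32.85°

At s = j8: numerator = -15 + j24, denominator = 2 + j136.
∠T = ∠num − ∠den = 122.01° − (89.157°) = 32.85°.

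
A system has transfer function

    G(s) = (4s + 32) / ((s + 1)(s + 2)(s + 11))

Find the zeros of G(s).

s = -8

Set the numerator to zero: 4s + 32 = 0, i.e. 4·(s + 8) = 0.
So s = -8.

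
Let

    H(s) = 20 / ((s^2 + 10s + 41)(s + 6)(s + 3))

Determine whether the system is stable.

stable

The poles can be read from the denominator factors: s = -5 + 4j, -5 - 4j, -6, -3.
Since all poles lie strictly in the left half-plane, the system is stable.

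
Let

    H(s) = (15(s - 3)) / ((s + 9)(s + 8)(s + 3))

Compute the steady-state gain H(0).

At s = 0 each factor (s + a) contributes a and each (s^2 + bs + c) contributes c.
H(0) = 15·(-3) / ((9) · (8) · (3)) = -45/216 = -5/24.

H(0) = -5/24 ≈ -0.2083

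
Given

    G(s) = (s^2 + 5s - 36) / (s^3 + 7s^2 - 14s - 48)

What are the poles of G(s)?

s = 3, -2, -8

The poles are the roots of the denominator s^3 + 7s^2 - 14s - 48 = 0.
Trying s = 3: the polynomial evaluates to 0, so (s - 3) is a factor.
Dividing out leaves s^2 + 10s + 16 = 0.
Factoring the quadratic: (s + 2)(s + 8) = 0.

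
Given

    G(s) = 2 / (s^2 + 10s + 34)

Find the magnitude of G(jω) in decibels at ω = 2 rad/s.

Substitute s = j2: numerator = 2, denominator = 30 + j20.
|G(j2)| = |2| / |30 + j20| = 2 / 36.056 ≈ 0.05547.
In decibels: 20·log₁₀(0.05547) ≈ -25.1 dB.

|G(j2)|_dB ≈ -25.1 dB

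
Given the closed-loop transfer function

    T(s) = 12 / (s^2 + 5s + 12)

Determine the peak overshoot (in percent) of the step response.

Comparing s^2 + 5s + 12 to s^2 + 2ζωₙs + ωₙ²: ωₙ = √12 ≈ 3.464 rad/s and ζ = 5/(2·√12) ≈ 0.7217.
%OS = 100·exp(−πζ/√(1−ζ²)) = 100·exp(−π·0.7217/√(1−0.7217²)) ≈ 3.78%.

%OS ≈ 3.78%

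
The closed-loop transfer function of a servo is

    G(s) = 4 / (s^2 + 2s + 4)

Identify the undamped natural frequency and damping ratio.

Compare the denominator to the standard form s^2 + 2ζωₙs + ωₙ².
ωₙ² = 4, so ωₙ = 2 rad/s.
2ζωₙ = 2, so ζ = 2/(2·2) = 0.5.

ωₙ = 2 rad/s, ζ = 0.5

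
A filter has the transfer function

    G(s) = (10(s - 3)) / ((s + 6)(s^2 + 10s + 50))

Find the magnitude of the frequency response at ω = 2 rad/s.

Substitute s = j2: numerator = -30 + j20, denominator = 236 + j212.
|G(j2)| = |-30 + j20| / |236 + j212| = 36.056 / 317.24 ≈ 0.1137.

|G(j2)| ≈ 0.1137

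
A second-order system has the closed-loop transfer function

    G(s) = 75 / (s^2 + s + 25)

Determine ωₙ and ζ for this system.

Compare the denominator to the standard form s^2 + 2ζωₙs + ωₙ².
ωₙ² = 25, so ωₙ = 5 rad/s.
2ζωₙ = 1, so ζ = 1/(2·5) = 0.1.
With ζ = 0.1 the response is underdamped.

ωₙ = 5 rad/s, ζ = 0.1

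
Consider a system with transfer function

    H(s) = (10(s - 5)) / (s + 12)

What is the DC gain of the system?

H(0) = -25/6 ≈ -4.167

Set s = 0: H(0) = (-50) / (12) = -25/6.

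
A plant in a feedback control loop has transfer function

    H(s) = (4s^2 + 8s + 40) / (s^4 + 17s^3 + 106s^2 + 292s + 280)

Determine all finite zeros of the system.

s = -1 ± 3j

Set the numerator to zero: 4s^2 + 8s + 40 = 0, i.e. 4·(s^2 + 2s + 10) = 0.
Factoring: (s^2 + 2s + 10) = 0.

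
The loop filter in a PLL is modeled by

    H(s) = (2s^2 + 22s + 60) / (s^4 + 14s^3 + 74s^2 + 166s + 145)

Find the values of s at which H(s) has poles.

The poles are the roots of the denominator s^4 + 14s^3 + 74s^2 + 166s + 145 = 0.
No real roots exist; factor into two real quadratics: (s^2 + 4s + 5)(s^2 + 10s + 29) = 0.
Each quadratic gives a conjugate pair via the quadratic formula.

s = -2 + j, -2 - j, -5 + 2j, -5 - 2j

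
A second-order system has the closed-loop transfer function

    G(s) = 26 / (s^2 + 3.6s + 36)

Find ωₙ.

Compare the denominator to the standard form s^2 + 2ζωₙs + ωₙ².
ωₙ² = 36, so ωₙ = 6 rad/s.

ωₙ = 6 rad/s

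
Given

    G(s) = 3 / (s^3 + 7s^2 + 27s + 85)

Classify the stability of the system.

stable

The denominator s^3 + 7s^2 + 27s + 85 factors as (s + 5)(s^2 + 2s + 17), giving poles at s = -5, -1 + 4j, -1 - 4j.
Since all poles lie strictly in the left half-plane, the system is stable.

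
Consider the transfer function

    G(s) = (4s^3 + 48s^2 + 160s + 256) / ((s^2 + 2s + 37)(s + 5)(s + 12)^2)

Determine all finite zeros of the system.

s = -8, -2 ± 2j

Set the numerator to zero: 4s^3 + 48s^2 + 160s + 256 = 0, i.e. 4·(s^3 + 12s^2 + 40s + 64) = 0.
Factoring: (s + 8)(s^2 + 4s + 8) = 0.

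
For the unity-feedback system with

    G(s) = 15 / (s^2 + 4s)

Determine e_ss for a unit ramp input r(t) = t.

G(s) has one pole at the origin.
This is a Type 1 system. Kv = lim_{s→0} s·G(s) = 15/4.
e_ss = 1/Kv = 1/(15/4) = 4/15 ≈ 0.2667.

e_ss = 0.2667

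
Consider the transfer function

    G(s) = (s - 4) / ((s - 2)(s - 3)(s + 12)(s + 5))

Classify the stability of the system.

The poles can be read from the denominator factors: s = 2, 3, -12, -5.
Since the pole(s) at s = 2, 3 lie in the right half-plane, the system is unstable.

unstable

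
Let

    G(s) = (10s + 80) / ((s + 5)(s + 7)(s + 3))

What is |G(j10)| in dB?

|G(j10)|_dB ≈ -20.9 dB

Substitute s = j10: numerator = 80 + j100, denominator = -1395 - j290.
|G(j10)| = |80 + j100| / |-1395 - j290| = 128.06 / 1424.8 ≈ 0.08988.
In decibels: 20·log₁₀(0.08988) ≈ -20.9 dB.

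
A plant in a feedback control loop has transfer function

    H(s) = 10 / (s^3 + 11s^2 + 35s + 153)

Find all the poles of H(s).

The poles are the roots of the denominator s^3 + 11s^2 + 35s + 153 = 0.
Trying s = -9: the polynomial evaluates to 0, so (s + 9) is a factor.
Dividing out leaves s^2 + 2s + 17 = 0.
The quadratic formula then gives s = -1 ± 4j.

s = -1 + 4j, -1 - 4j, -9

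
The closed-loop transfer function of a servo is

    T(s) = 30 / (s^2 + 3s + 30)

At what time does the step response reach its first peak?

Comparing s^2 + 3s + 30 to s^2 + 2ζωₙs + ωₙ²: ωₙ = √30 ≈ 5.477 rad/s and ζ = 3/(2·√30) ≈ 0.2739.
ζωₙ = 3/2 = 1.5, so ω_d = ωₙ√(1−ζ²) = √(ωₙ² − (ζωₙ)²) = √(30 − 1.5²) = √27.75 ≈ 5.268 rad/s.
t_p = π/ω_d = π/5.268 ≈ 0.5964 s.

t_p ≈ 0.5964 s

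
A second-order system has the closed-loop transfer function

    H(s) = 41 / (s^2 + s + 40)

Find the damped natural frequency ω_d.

Comparing s^2 + s + 40 to s^2 + 2ζωₙs + ωₙ²: ωₙ = √40 ≈ 6.325 rad/s and ζ = 1/(2·√40) ≈ 0.07906.
ζωₙ = 1/2 = 0.5, so ω_d = ωₙ√(1−ζ²) = √(ωₙ² − (ζωₙ)²) = √(40 − 0.5²) = √39.75 ≈ 6.305 rad/s.

ω_d ≈ 6.305 rad/s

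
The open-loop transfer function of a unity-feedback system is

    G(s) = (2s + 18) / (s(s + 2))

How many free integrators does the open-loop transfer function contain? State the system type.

Type 1

The denominator has 1 factor of s at the origin (free integrator), so this is a Type 1 system.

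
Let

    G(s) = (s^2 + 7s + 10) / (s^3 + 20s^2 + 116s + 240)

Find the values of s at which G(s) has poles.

The poles are the roots of the denominator s^3 + 20s^2 + 116s + 240 = 0.
Trying s = -12: the polynomial evaluates to 0, so (s + 12) is a factor.
Dividing out leaves s^2 + 8s + 20 = 0.
The quadratic formula then gives s = -4 ± 2j.

s = -4 + 2j, -4 - 2j, -12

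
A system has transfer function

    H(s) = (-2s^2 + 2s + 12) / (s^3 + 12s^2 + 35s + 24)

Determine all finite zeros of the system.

Set the numerator to zero: -2s^2 + 2s + 12 = 0, i.e. -2·(s^2 - s - 6) = 0.
Factoring: (s - 3)(s + 2) = 0.

s = 3, -2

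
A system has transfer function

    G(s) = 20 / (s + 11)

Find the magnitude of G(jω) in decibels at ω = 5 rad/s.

|G(j5)|_dB ≈ 4.38 dB

Substitute s = j5: numerator = 20, denominator = 11 + j5.
|G(j5)| = |20| / |11 + j5| = 20 / 12.083 ≈ 1.655.
In decibels: 20·log₁₀(1.655) ≈ 4.38 dB.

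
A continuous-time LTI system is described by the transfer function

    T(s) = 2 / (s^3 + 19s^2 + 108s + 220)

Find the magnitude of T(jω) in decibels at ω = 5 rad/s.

Substitute s = j5: numerator = 2, denominator = -255 + j415.
|T(j5)| = |2| / |-255 + j415| = 2 / 487.08 ≈ 0.004106.
In decibels: 20·log₁₀(0.004106) ≈ -47.7 dB.

|T(j5)|_dB ≈ -47.7 dB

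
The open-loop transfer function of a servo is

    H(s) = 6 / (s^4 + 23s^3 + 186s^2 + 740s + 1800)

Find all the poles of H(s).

The poles are the roots of the denominator s^4 + 23s^3 + 186s^2 + 740s + 1800 = 0.
Trying s = -9: the polynomial evaluates to 0, so (s + 9) is a factor.
Dividing out leaves s^3 + 14s^2 + 60s + 200 = 0.
This factors further as (s^2 + 4s + 20)(s + 10) = 0.

s = -9, -2 + 4j, -2 - 4j, -10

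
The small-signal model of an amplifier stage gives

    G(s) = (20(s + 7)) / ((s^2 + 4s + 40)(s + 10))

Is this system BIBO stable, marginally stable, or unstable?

stable

The poles can be read from the denominator factors: s = -2 + 6j, -2 - 6j, -10.
Since all poles lie strictly in the left half-plane, the system is stable.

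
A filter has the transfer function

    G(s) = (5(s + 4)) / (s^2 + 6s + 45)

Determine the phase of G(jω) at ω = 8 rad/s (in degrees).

∠G(j8) ≈ -48.16°

At s = j8: numerator = 20 + j40, denominator = -19 + j48.
∠G = ∠num − ∠den = 63.435° − (111.60°) = -48.16°.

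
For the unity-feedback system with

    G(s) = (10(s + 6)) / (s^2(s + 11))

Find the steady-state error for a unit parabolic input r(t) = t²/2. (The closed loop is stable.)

e_ss = 0.1833

G(s) has 2 poles at the origin.
This is a Type 2 system. Ka = lim_{s→0} s^2·G(s) = 60/11.
e_ss = 1/Ka = 1/(60/11) = 11/60 ≈ 0.1833.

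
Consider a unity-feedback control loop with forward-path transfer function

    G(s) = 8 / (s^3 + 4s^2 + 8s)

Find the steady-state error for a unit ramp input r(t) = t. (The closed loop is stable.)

e_ss = 1

G(s) has one pole at the origin.
This is a Type 1 system. Kv = lim_{s→0} s·G(s) = 8/8 = 1.
e_ss = 1/Kv = 1/(1) = 1.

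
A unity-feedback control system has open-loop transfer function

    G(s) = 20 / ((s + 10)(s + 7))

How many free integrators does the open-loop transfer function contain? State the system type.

Type 0

The denominator has no factor of s at the origin — no free integrator — so this is a Type 0 system.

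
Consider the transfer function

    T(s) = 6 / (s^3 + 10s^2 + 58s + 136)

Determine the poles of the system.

s = -3 ± 5j, -4

The poles are the roots of the denominator s^3 + 10s^2 + 58s + 136 = 0.
Trying s = -4: the polynomial evaluates to 0, so (s + 4) is a factor.
Dividing out leaves s^2 + 6s + 34 = 0.
The quadratic formula then gives s = -3 ± 5j.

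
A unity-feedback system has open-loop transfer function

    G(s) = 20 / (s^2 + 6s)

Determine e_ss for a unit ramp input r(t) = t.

e_ss = 0.3000

G(s) has one pole at the origin.
This is a Type 1 system. Kv = lim_{s→0} s·G(s) = 20/6 = 10/3.
e_ss = 1/Kv = 1/(10/3) = 3/10 ≈ 0.3000.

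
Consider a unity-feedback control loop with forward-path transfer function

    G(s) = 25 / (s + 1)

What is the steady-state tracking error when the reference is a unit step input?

e_ss = 0.03846

G(s) has no poles at the origin.
This is a Type 0 system. Kp = lim_{s→0} G(s) = 25/1.
e_ss = 1/(1 + Kp) = 1/(1 + 25) = 1/26 ≈ 0.03846.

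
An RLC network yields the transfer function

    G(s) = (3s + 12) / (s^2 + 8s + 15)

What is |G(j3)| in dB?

Substitute s = j3: numerator = 12 + j9, denominator = 6 + j24.
|G(j3)| = |12 + j9| / |6 + j24| = 15 / 24.739 ≈ 0.6063.
In decibels: 20·log₁₀(0.6063) ≈ -4.35 dB.

|G(j3)|_dB ≈ -4.35 dB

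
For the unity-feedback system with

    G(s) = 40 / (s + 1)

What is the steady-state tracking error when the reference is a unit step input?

G(s) has no poles at the origin.
This is a Type 0 system. Kp = lim_{s→0} G(s) = 40/1.
e_ss = 1/(1 + Kp) = 1/(1 + 40) = 1/41 ≈ 0.02439.

e_ss = 0.02439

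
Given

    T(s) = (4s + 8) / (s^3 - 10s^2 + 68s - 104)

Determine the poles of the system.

s = 4 ± 6j, 2

The poles are the roots of the denominator s^3 - 10s^2 + 68s - 104 = 0.
Trying s = 2: the polynomial evaluates to 0, so (s - 2) is a factor.
Dividing out leaves s^2 - 8s + 52 = 0.
The quadratic formula then gives s = 4 ± 6j.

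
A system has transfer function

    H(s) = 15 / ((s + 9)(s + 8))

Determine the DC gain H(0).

H(0) = 5/24 ≈ 0.2083

At s = 0 each factor (s + a) contributes a and each (s^2 + bs + c) contributes c.
H(0) = 15·1 / ((9) · (8)) = 15/72 = 5/24.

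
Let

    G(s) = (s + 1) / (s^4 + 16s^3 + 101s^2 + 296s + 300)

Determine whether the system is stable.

The denominator s^4 + 16s^3 + 101s^2 + 296s + 300 factors as (s + 2)(s + 6)(s^2 + 8s + 25), giving poles at s = -2, -6, -4 + 3j, -4 - 3j.
Since all poles lie strictly in the left half-plane, the system is stable.

stable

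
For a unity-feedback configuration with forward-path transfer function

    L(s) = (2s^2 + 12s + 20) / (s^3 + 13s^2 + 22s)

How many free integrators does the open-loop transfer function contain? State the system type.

Type 1

Factor s from the denominator: s^3 + 13s^2 + 22s = s·(s^2 + 13s + 22).
There is 1 pole at the origin, so the system is Type 1.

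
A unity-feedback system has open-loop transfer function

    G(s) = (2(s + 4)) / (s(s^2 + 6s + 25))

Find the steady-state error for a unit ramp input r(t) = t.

G(s) has one pole at the origin.
This is a Type 1 system. Kv = lim_{s→0} s·G(s) = 8/25.
e_ss = 1/Kv = 1/(8/25) = 25/8 ≈ 3.125.

e_ss = 3.125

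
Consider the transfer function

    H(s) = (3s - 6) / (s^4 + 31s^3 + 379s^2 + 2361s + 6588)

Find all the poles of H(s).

s = -5 + 6j, -5 - 6j, -9, -12

The poles are the roots of the denominator s^4 + 31s^3 + 379s^2 + 2361s + 6588 = 0.
Trying s = -9: the polynomial evaluates to 0, so (s + 9) is a factor.
Dividing out leaves s^3 + 22s^2 + 181s + 732 = 0.
This factors further as (s^2 + 10s + 61)(s + 12) = 0.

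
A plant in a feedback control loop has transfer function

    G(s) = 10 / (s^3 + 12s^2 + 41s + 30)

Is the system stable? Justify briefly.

stable

The denominator s^3 + 12s^2 + 41s + 30 factors as (s + 6)(s + 5)(s + 1), giving poles at s = -6, -5, -1.
Since all poles lie strictly in the left half-plane, the system is stable.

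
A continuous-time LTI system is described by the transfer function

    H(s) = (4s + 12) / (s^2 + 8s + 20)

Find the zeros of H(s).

Set the numerator to zero: 4s + 12 = 0, i.e. 4·(s + 3) = 0.
So s = -3.

s = -3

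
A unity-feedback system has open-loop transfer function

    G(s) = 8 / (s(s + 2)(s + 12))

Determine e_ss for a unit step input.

e_ss = 0

G(s) has one pole at the origin.
This is a Type 1 system; for a step input the steady-state error is zero.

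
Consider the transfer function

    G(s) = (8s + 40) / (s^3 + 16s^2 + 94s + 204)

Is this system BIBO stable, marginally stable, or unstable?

stable

The denominator s^3 + 16s^2 + 94s + 204 factors as (s + 6)(s^2 + 10s + 34), giving poles at s = -6, -5 + 3j, -5 - 3j.
Since all poles lie strictly in the left half-plane, the system is stable.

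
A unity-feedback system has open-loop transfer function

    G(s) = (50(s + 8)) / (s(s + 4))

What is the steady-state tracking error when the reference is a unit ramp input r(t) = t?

G(s) has one pole at the origin.
This is a Type 1 system. Kv = lim_{s→0} s·G(s) = 400/4 = 100.
e_ss = 1/Kv = 1/(100) = 1/100 ≈ 0.01000.

e_ss = 0.01000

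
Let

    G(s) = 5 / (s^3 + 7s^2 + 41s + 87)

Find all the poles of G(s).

s = -2 + 5j, -2 - 5j, -3

The poles are the roots of the denominator s^3 + 7s^2 + 41s + 87 = 0.
Trying s = -3: the polynomial evaluates to 0, so (s + 3) is a factor.
Dividing out leaves s^2 + 4s + 29 = 0.
The quadratic formula then gives s = -2 ± 5j.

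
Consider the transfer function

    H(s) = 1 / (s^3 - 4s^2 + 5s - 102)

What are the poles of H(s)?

The poles are the roots of the denominator s^3 - 4s^2 + 5s - 102 = 0.
Trying s = 6: the polynomial evaluates to 0, so (s - 6) is a factor.
Dividing out leaves s^2 + 2s + 17 = 0.
The quadratic formula then gives s = -1 ± 4j.

s = -1 ± 4j, 6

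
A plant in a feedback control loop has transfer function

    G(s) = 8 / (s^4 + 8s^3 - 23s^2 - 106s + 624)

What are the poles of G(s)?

The poles are the roots of the denominator s^4 + 8s^3 - 23s^2 - 106s + 624 = 0.
Trying s = -6: the polynomial evaluates to 0, so (s + 6) is a factor.
Dividing out leaves s^3 + 2s^2 - 35s + 104 = 0.
This factors further as (s^2 - 6s + 13)(s + 8) = 0.

s = 3 + 2j, 3 - 2j, -6, -8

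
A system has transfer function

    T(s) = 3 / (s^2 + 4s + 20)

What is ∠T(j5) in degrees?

At s = j5: numerator = 3, denominator = -5 + j20.
∠T = ∠num − ∠den = 0° − (104.04°) = -104.0°.

∠T(j5) ≈ -104.0°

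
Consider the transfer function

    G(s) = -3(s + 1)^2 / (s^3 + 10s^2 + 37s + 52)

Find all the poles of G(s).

s = -3 ± 2j, -4

The poles are the roots of the denominator s^3 + 10s^2 + 37s + 52 = 0.
Trying s = -4: the polynomial evaluates to 0, so (s + 4) is a factor.
Dividing out leaves s^2 + 6s + 13 = 0.
The quadratic formula then gives s = -3 ± 2j.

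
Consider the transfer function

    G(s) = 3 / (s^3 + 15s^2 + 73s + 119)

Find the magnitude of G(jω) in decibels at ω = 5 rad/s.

|G(j5)|_dB ≈ -41.4 dB

Substitute s = j5: numerator = 3, denominator = -256 + j240.
|G(j5)| = |3| / |-256 + j240| = 3 / 350.91 ≈ 0.008549.
In decibels: 20·log₁₀(0.008549) ≈ -41.4 dB.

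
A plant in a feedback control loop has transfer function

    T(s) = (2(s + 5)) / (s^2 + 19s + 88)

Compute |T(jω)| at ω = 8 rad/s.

Substitute s = j8: numerator = 10 + j16, denominator = 24 + j152.
|T(j8)| = |10 + j16| / |24 + j152| = 18.868 / 153.88 ≈ 0.1226.

|T(j8)| ≈ 0.1226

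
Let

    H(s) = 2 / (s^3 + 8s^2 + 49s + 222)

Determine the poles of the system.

s = -1 ± 6j, -6

The poles are the roots of the denominator s^3 + 8s^2 + 49s + 222 = 0.
Trying s = -6: the polynomial evaluates to 0, so (s + 6) is a factor.
Dividing out leaves s^2 + 2s + 37 = 0.
The quadratic formula then gives s = -1 ± 6j.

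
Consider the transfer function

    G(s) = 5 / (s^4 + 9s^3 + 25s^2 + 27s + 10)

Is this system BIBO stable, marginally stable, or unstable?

stable

The denominator s^4 + 9s^3 + 25s^2 + 27s + 10 factors as (s + 1)^2(s + 2)(s + 5), giving poles at s = -1, -1, -2, -5.
Since all poles lie strictly in the left half-plane, the system is stable.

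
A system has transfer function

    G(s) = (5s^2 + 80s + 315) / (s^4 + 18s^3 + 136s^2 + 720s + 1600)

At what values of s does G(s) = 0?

Set the numerator to zero: 5s^2 + 80s + 315 = 0, i.e. 5·(s^2 + 16s + 63) = 0.
Factoring: (s + 7)(s + 9) = 0.

s = -7, -9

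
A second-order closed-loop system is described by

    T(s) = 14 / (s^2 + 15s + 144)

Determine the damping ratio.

ζ = 0.625

Compare the denominator to the standard form s^2 + 2ζωₙs + ωₙ².
ωₙ² = 144, so ωₙ = 12 rad/s.
2ζωₙ = 15, so ζ = 15/(2·12) = 0.625.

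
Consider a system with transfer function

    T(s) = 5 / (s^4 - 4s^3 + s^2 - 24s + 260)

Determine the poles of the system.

s = 4 + 2j, 4 - 2j, -2 + 3j, -2 - 3j

The poles are the roots of the denominator s^4 - 4s^3 + s^2 - 24s + 260 = 0.
No real roots exist; factor into two real quadratics: (s^2 - 8s + 20)(s^2 + 4s + 13) = 0.
Each quadratic gives a conjugate pair via the quadratic formula.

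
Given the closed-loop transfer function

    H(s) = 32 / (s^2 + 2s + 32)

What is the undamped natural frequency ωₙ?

ωₙ ≈ 5.657 rad/s

Compare the denominator to the standard form s^2 + 2ζωₙs + ωₙ².
ωₙ² = 32, so ωₙ = √32 ≈ 5.657 rad/s.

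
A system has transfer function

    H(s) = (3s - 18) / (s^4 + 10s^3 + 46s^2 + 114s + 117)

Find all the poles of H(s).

The poles are the roots of the denominator s^4 + 10s^3 + 46s^2 + 114s + 117 = 0.
Trying s = -3: the polynomial evaluates to 0, so (s + 3) is a factor.
Dividing out leaves s^3 + 7s^2 + 25s + 39 = 0.
This factors further as (s^2 + 4s + 13)(s + 3) = 0.

s = -2 + 3j, -2 - 3j, -3, -3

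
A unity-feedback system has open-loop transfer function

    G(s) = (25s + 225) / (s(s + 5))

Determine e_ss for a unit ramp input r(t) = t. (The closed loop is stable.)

e_ss = 0.02222

G(s) has one pole at the origin.
This is a Type 1 system. Kv = lim_{s→0} s·G(s) = 225/5 = 45.
e_ss = 1/Kv = 1/(45) = 1/45 ≈ 0.02222.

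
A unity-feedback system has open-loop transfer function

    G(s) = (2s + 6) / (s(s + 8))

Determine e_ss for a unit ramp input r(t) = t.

e_ss = 1.333

G(s) has one pole at the origin.
This is a Type 1 system. Kv = lim_{s→0} s·G(s) = 6/8 = 3/4.
e_ss = 1/Kv = 1/(3/4) = 4/3 ≈ 1.333.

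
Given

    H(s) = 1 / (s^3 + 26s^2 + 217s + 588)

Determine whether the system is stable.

stable

The denominator s^3 + 26s^2 + 217s + 588 factors as (s + 7)^2(s + 12), giving poles at s = -7, -7, -12.
Since all poles lie strictly in the left half-plane, the system is stable.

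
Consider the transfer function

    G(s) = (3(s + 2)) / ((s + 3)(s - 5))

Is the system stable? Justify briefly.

The poles can be read from the denominator factors: s = -3, 5.
Since the pole(s) at s = 5 lie in the right half-plane, the system is unstable.

unstable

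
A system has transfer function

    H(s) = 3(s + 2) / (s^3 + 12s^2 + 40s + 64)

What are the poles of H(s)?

s = -2 ± 2j, -8

The poles are the roots of the denominator s^3 + 12s^2 + 40s + 64 = 0.
Trying s = -8: the polynomial evaluates to 0, so (s + 8) is a factor.
Dividing out leaves s^2 + 4s + 8 = 0.
The quadratic formula then gives s = -2 ± 2j.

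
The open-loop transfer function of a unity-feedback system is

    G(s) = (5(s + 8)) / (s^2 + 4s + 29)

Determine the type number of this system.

The denominator has no factor of s at the origin — no free integrator — so this is a Type 0 system.

Type 0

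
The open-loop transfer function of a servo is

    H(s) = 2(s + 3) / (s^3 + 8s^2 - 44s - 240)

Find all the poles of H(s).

The poles are the roots of the denominator s^3 + 8s^2 - 44s - 240 = 0.
Trying s = -10: the polynomial evaluates to 0, so (s + 10) is a factor.
Dividing out leaves s^2 - 2s - 24 = 0.
Factoring the quadratic: (s + 4)(s - 6) = 0.

s = -10, -4, 6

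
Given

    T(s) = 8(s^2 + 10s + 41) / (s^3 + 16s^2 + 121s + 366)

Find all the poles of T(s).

The poles are the roots of the denominator s^3 + 16s^2 + 121s + 366 = 0.
Trying s = -6: the polynomial evaluates to 0, so (s + 6) is a factor.
Dividing out leaves s^2 + 10s + 61 = 0.
The quadratic formula then gives s = -5 ± 6j.

s = -5 ± 6j, -6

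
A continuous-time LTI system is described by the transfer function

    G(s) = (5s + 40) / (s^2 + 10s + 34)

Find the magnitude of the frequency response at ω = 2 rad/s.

Substitute s = j2: numerator = 40 + j10, denominator = 30 + j20.
|G(j2)| = |40 + j10| / |30 + j20| = 41.231 / 36.056 ≈ 1.144.

|G(j2)| ≈ 1.144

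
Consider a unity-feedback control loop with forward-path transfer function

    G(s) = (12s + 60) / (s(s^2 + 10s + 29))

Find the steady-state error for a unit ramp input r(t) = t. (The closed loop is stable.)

e_ss = 0.4833

G(s) has one pole at the origin.
This is a Type 1 system. Kv = lim_{s→0} s·G(s) = 60/29.
e_ss = 1/Kv = 1/(60/29) = 29/60 ≈ 0.4833.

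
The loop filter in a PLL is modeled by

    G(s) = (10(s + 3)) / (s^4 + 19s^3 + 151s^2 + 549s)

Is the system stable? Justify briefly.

The denominator s^4 + 19s^3 + 151s^2 + 549s factors as s(s^2 + 10s + 61)(s + 9), giving poles at s = 0, -5 + 6j, -5 - 6j, -9.
Since the simple pole(s) at s = 0 lie on the jω-axis with none in the right half-plane, the system is marginally stable.

marginally stable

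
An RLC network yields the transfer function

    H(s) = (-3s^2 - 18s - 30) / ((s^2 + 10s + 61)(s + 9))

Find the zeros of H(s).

Set the numerator to zero: -3s^2 - 18s - 30 = 0, i.e. -3·(s^2 + 6s + 10) = 0.
Factoring: (s^2 + 6s + 10) = 0.

s = -3 ± j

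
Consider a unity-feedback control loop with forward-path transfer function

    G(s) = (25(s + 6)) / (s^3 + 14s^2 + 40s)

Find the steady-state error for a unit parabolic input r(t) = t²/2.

e_ss = ∞

G(s) has one pole at the origin.
This is a Type 1 system; Ka = lim_{s→0} s^2·G(s) = 0, so the steady-state error for a parabola input is infinite.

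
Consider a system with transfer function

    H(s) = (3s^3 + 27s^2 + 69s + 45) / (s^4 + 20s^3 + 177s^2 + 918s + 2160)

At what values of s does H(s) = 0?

s = -1, -5, -3

Set the numerator to zero: 3s^3 + 27s^2 + 69s + 45 = 0, i.e. 3·(s^3 + 9s^2 + 23s + 15) = 0.
Factoring: (s + 1)(s + 5)(s + 3) = 0.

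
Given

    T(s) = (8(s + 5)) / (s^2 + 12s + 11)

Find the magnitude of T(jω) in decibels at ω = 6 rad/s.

Substitute s = j6: numerator = 40 + j48, denominator = -25 + j72.
|T(j6)| = |40 + j48| / |-25 + j72| = 62.482 / 76.217 ≈ 0.8198.
In decibels: 20·log₁₀(0.8198) ≈ -1.73 dB.

|T(j6)|_dB ≈ -1.73 dB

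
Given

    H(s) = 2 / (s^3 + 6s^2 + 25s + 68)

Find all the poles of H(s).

The poles are the roots of the denominator s^3 + 6s^2 + 25s + 68 = 0.
Trying s = -4: the polynomial evaluates to 0, so (s + 4) is a factor.
Dividing out leaves s^2 + 2s + 17 = 0.
The quadratic formula then gives s = -1 ± 4j.

s = -1 + 4j, -1 - 4j, -4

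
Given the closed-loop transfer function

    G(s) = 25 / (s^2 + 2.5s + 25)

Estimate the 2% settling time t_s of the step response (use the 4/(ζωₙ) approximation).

t_s ≈ 3.200 s

Comparing s^2 + 2.5s + 25 to s^2 + 2ζωₙs + ωₙ²: ωₙ = 5 rad/s and ζ = 2.5/(2·5) = 0.25.
ζωₙ = 2.5/2 = 1.25, so t_s ≈ 4/(ζωₙ) = 4/1.25 = 3.200 s.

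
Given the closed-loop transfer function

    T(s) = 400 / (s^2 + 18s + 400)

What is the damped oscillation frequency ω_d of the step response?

Comparing s^2 + 18s + 400 to s^2 + 2ζωₙs + ωₙ²: ωₙ = 20 rad/s and ζ = 18/(2·20) = 0.45.
ζωₙ = 18/2 = 9, so ω_d = ωₙ√(1−ζ²) = √(ωₙ² − (ζωₙ)²) = √(400 − 9²) = √319 ≈ 17.86 rad/s.

ω_d ≈ 17.86 rad/s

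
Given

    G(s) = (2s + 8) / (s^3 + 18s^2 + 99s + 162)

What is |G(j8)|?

Substitute s = j8: numerator = 8 + j16, denominator = -990 + j280.
|G(j8)| = |8 + j16| / |-990 + j280| = 17.889 / 1028.8 ≈ 0.01739.

|G(j8)| ≈ 0.01739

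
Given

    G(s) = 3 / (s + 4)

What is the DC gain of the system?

Set s = 0: G(0) = (3) / (4) = 3/4.

G(0) = 3/4 ≈ 0.7500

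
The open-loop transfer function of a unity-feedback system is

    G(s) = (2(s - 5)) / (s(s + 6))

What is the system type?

Type 1

The denominator has 1 factor of s at the origin (free integrator), so this is a Type 1 system.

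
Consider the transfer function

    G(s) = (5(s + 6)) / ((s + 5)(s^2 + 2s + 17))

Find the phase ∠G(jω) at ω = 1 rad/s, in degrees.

∠G(j1) ≈ -8.973°

At s = j1: numerator = 30 + j5, denominator = 78 + j26.
∠G = ∠num − ∠den = 9.4623° − (18.435°) = -8.973°.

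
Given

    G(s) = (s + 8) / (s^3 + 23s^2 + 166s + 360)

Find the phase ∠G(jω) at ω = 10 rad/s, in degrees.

At s = j10: numerator = 8 + j10, denominator = -1940 + j660.
∠G = ∠num − ∠den = 51.340° − (161.21°) = -109.9°.

∠G(j10) ≈ -109.9°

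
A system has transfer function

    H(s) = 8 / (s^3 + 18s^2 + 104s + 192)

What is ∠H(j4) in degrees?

∠H(j4) ≈ -105.3°

At s = j4: numerator = 8, denominator = -96 + j352.
∠H = ∠num − ∠den = 0° − (105.26°) = -105.3°.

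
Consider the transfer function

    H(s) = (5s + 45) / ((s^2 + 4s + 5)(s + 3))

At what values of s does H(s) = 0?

s = -9

Set the numerator to zero: 5s + 45 = 0, i.e. 5·(s + 9) = 0.
So s = -9.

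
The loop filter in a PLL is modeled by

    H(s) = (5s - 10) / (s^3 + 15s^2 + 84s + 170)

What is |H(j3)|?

|H(j3)| ≈ 0.07917

Substitute s = j3: numerator = -10 + j15, denominator = 35 + j225.
|H(j3)| = |-10 + j15| / |35 + j225| = 18.028 / 227.71 ≈ 0.07917.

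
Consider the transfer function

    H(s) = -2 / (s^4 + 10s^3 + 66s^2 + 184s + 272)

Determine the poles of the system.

The poles are the roots of the denominator s^4 + 10s^3 + 66s^2 + 184s + 272 = 0.
No real roots exist; factor into two real quadratics: (s^2 + 6s + 34)(s^2 + 4s + 8) = 0.
Each quadratic gives a conjugate pair via the quadratic formula.

s = -3 + 5j, -3 - 5j, -2 + 2j, -2 - 2j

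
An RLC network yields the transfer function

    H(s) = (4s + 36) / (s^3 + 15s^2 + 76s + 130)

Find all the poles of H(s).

s = -5 ± j, -5

The poles are the roots of the denominator s^3 + 15s^2 + 76s + 130 = 0.
Trying s = -5: the polynomial evaluates to 0, so (s + 5) is a factor.
Dividing out leaves s^2 + 10s + 26 = 0.
The quadratic formula then gives s = -5 ± 1j.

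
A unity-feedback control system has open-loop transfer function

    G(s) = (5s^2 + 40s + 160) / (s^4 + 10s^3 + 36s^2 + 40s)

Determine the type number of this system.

Factor s from the denominator: s^4 + 10s^3 + 36s^2 + 40s = s·(s^3 + 10s^2 + 36s + 40).
There is 1 pole at the origin, so the system is Type 1.

Type 1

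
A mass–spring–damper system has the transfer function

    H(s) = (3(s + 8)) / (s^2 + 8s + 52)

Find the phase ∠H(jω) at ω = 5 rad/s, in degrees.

∠H(j5) ≈ -23.98°

At s = j5: numerator = 24 + j15, denominator = 27 + j40.
∠H = ∠num − ∠den = 32.005° − (55.981°) = -23.98°.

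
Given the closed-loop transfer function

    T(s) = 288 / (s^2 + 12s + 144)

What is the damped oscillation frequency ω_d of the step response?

Comparing s^2 + 12s + 144 to s^2 + 2ζωₙs + ωₙ²: ωₙ = 12 rad/s and ζ = 12/(2·12) = 0.5.
ζωₙ = 12/2 = 6, so ω_d = ωₙ√(1−ζ²) = √(ωₙ² − (ζωₙ)²) = √(144 − 6²) = √108 ≈ 10.39 rad/s.

ω_d ≈ 10.39 rad/s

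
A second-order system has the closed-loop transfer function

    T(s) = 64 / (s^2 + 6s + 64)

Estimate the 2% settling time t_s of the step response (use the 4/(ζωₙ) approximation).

Comparing s^2 + 6s + 64 to s^2 + 2ζωₙs + ωₙ²: ωₙ = 8 rad/s and ζ = 6/(2·8) = 0.375.
ζωₙ = 6/2 = 3, so t_s ≈ 4/(ζωₙ) = 4/3 ≈ 1.333 s.

t_s ≈ 1.333 s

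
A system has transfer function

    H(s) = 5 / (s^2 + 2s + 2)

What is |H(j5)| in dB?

Substitute s = j5: numerator = 5, denominator = -23 + j10.
|H(j5)| = |5| / |-23 + j10| = 5 / 25.080 ≈ 0.1994.
In decibels: 20·log₁₀(0.1994) ≈ -14.0 dB.

|H(j5)|_dB ≈ -14.0 dB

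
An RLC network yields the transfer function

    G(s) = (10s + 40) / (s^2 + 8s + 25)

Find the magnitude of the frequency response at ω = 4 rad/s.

|G(j4)| ≈ 1.702

Substitute s = j4: numerator = 40 + j40, denominator = 9 + j32.
|G(j4)| = |40 + j40| / |9 + j32| = 56.569 / 33.242 ≈ 1.702.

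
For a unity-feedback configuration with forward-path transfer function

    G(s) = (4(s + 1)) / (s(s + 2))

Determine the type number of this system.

The denominator has 1 factor of s at the origin (free integrator), so this is a Type 1 system.

Type 1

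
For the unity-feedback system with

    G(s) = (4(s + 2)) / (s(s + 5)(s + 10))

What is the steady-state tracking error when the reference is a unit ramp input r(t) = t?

G(s) has one pole at the origin.
This is a Type 1 system. Kv = lim_{s→0} s·G(s) = 8/50 = 4/25.
e_ss = 1/Kv = 1/(4/25) = 25/4 ≈ 6.250.

e_ss = 6.250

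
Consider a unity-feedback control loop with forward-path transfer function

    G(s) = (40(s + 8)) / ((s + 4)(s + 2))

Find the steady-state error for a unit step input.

G(s) has no poles at the origin.
This is a Type 0 system. Kp = lim_{s→0} G(s) = 320/8 = 40.
e_ss = 1/(1 + Kp) = 1/(1 + 40) = 1/41 ≈ 0.02439.

e_ss = 0.02439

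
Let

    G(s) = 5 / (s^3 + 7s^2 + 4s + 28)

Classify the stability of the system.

marginally stable

The denominator s^3 + 7s^2 + 4s + 28 factors as (s^2 + 4)(s + 7), giving poles at s = ±2j, -7.
Since the simple pole(s) at s = 2j, -2j lie on the jω-axis with none in the right half-plane, the system is marginally stable.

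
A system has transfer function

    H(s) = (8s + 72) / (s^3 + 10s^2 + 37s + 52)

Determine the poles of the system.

The poles are the roots of the denominator s^3 + 10s^2 + 37s + 52 = 0.
Trying s = -4: the polynomial evaluates to 0, so (s + 4) is a factor.
Dividing out leaves s^2 + 6s + 13 = 0.
The quadratic formula then gives s = -3 ± 2j.

s = -3 + 2j, -3 - 2j, -4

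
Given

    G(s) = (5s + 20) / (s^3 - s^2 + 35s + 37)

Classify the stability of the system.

The denominator s^3 - s^2 + 35s + 37 factors as (s^2 - 2s + 37)(s + 1), giving poles at s = 1 ± 6j, -1.
Since the pole(s) at s = 1 ± 6j lie in the right half-plane, the system is unstable.

unstable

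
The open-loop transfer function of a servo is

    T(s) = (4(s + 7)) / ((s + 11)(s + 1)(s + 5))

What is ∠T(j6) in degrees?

∠T(j6) ≈ -118.7°

At s = j6: numerator = 28 + j24, denominator = -557 + j210.
∠T = ∠num − ∠den = 40.601° − (159.34°) = -118.7°.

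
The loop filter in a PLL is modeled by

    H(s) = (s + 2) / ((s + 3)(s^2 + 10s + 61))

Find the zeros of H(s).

Set the numerator to zero: s + 2 = 0.
So s = -2.

s = -2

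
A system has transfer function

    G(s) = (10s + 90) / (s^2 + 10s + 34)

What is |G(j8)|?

Substitute s = j8: numerator = 90 + j80, denominator = -30 + j80.
|G(j8)| = |90 + j80| / |-30 + j80| = 120.42 / 85.440 ≈ 1.409.

|G(j8)| ≈ 1.409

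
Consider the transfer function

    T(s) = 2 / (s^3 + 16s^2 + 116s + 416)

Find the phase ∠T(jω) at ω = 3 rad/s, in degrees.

At s = j3: numerator = 2, denominator = 272 + j321.
∠T = ∠num − ∠den = 0° − (49.724°) = -49.72°.

∠T(j3) ≈ -49.72°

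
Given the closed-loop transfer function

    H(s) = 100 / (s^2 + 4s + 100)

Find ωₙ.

Compare the denominator to the standard form s^2 + 2ζωₙs + ωₙ².
ωₙ² = 100, so ωₙ = 10 rad/s.

ωₙ = 10 rad/s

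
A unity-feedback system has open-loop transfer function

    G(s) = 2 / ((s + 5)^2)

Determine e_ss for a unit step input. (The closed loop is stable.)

G(s) has no poles at the origin.
This is a Type 0 system. Kp = lim_{s→0} G(s) = 2/25.
e_ss = 1/(1 + Kp) = 1/(1 + 2/25) = 25/27 ≈ 0.9259.

e_ss = 0.9259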